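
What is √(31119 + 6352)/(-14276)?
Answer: -√37471/14276 ≈ -0.013559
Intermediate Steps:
√(31119 + 6352)/(-14276) = √37471*(-1/14276) = -√37471/14276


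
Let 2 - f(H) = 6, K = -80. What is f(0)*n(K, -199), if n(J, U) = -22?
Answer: 88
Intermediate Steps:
f(H) = -4 (f(H) = 2 - 1*6 = 2 - 6 = -4)
f(0)*n(K, -199) = -4*(-22) = 88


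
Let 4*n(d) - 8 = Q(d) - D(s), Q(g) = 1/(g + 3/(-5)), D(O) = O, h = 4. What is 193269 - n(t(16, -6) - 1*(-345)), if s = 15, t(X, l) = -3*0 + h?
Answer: 1346710581/6968 ≈ 1.9327e+5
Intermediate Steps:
t(X, l) = 4 (t(X, l) = -3*0 + 4 = 0 + 4 = 4)
Q(g) = 1/(-⅗ + g) (Q(g) = 1/(g + 3*(-⅕)) = 1/(g - ⅗) = 1/(-⅗ + g))
n(d) = -7/4 + 5/(4*(-3 + 5*d)) (n(d) = 2 + (5/(-3 + 5*d) - 1*15)/4 = 2 + (5/(-3 + 5*d) - 15)/4 = 2 + (-15 + 5/(-3 + 5*d))/4 = 2 + (-15/4 + 5/(4*(-3 + 5*d))) = -7/4 + 5/(4*(-3 + 5*d)))
193269 - n(t(16, -6) - 1*(-345)) = 193269 - (26 - 35*(4 - 1*(-345)))/(4*(-3 + 5*(4 - 1*(-345)))) = 193269 - (26 - 35*(4 + 345))/(4*(-3 + 5*(4 + 345))) = 193269 - (26 - 35*349)/(4*(-3 + 5*349)) = 193269 - (26 - 12215)/(4*(-3 + 1745)) = 193269 - (-12189)/(4*1742) = 193269 - 1*(-12189/6968) = 193269 + 12189/6968 = 1346710581/6968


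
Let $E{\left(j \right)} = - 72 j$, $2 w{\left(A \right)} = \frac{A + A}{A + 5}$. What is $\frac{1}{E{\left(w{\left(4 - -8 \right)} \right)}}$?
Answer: $- \frac{17}{864} \approx -0.019676$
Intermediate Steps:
$w{\left(A \right)} = \frac{A}{5 + A}$ ($w{\left(A \right)} = \frac{\left(A + A\right) \frac{1}{A + 5}}{2} = \frac{2 A \frac{1}{5 + A}}{2} = \frac{A}{5 + A}$)
$\frac{1}{E{\left(w{\left(4 - -8 \right)} \right)}} = \frac{1}{\left(-72\right) \frac{4 - -8}{5 + \left(4 - -8\right)}} = \frac{1}{\left(-72\right) \frac{4 + 8}{5 + \left(4 + 8\right)}} = \frac{1}{\left(-72\right) \frac{12}{5 + 12}} = \frac{1}{\left(-72\right) \frac{12}{17}} = \frac{1}{- \frac{864}{17}} = - \frac{17}{864}$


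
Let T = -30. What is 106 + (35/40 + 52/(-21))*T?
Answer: 4313/28 ≈ 154.04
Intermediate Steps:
106 + (35/40 + 52/(-21))*T = 106 + (35/40 + 52/(-21))*(-30) = 106 + (35*(1/40) + 52*(-1/21))*(-30) = 106 + (7/8 - 52/21)*(-30) = 106 - 269/168*(-30) = 106 + 1345/28 = 4313/28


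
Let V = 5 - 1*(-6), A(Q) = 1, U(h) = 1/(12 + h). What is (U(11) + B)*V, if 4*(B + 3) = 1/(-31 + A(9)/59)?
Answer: -5484303/168176 ≈ -32.610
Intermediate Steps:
V = 11 (V = 5 + 6 = 11)
B = -21995/7312 (B = -3 + 1/(4*(-31 + 1/59)) = -3 + 1/(4*(-1828/59)) = -3 + (1/4)*(-59/1828) = -3 - 59/7312 = -21995/7312 ≈ -3.0081)
(U(11) + B)*V = (1/(12 + 11) - 21995/7312)*11 = (1/23 - 21995/7312)*11 = -498573/168176*11 = -5484303/168176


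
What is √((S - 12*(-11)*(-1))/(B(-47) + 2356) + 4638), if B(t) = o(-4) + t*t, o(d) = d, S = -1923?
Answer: 3*√10719294127/4561 ≈ 68.100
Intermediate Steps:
B(t) = -4 + t² (B(t) = -4 + t*t = -4 + t²)
√((S - 12*(-11)*(-1))/(B(-47) + 2356) + 4638) = √((-1923 - 12*(-11)*(-1))/((-4 + (-47)²) + 2356) + 4638) = √((-1923 + 132*(-1))/((-4 + 2209) + 2356) + 4638) = √((-1923 - 132)/(2205 + 2356) + 4638) = √(-2055/4561 + 4638) = √(21151863/4561) = 3*√10719294127/4561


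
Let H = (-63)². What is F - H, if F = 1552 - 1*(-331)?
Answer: -2086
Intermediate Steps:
H = 3969
F = 1883 (F = 1552 + 331 = 1883)
F - H = 1883 - 1*3969 = 1883 - 3969 = -2086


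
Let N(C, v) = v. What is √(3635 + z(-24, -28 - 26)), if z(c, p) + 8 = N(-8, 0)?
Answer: 3*√403 ≈ 60.225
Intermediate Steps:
z(c, p) = -8 (z(c, p) = -8 + 0 = -8)
√(3635 + z(-24, -28 - 26)) = √(3635 - 8) = √3627 = 3*√403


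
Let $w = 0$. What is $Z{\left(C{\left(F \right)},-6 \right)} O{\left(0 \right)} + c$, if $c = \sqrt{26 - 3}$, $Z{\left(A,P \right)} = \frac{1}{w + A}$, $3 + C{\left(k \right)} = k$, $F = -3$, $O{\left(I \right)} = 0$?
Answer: $\sqrt{23} \approx 4.7958$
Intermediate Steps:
$C{\left(k \right)} = -3 + k$
$Z{\left(A,P \right)} = \frac{1}{A}$ ($Z{\left(A,P \right)} = \frac{1}{0 + A} = \frac{1}{A}$)
$c = \sqrt{23} \approx 4.7958$
$Z{\left(C{\left(F \right)},-6 \right)} O{\left(0 \right)} + c = \frac{1}{-3 - 3} \cdot 0 + \sqrt{23} = \frac{1}{-6} \cdot 0 + \sqrt{23} = \left(- \frac{1}{6}\right) 0 + \sqrt{23} = 0 + \sqrt{23} = \sqrt{23}$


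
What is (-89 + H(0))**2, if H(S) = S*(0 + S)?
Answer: 7921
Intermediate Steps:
H(S) = S**2 (H(S) = S*S = S**2)
(-89 + H(0))**2 = (-89 + 0**2)**2 = (-89 + 0)**2 = (-89)**2 = 7921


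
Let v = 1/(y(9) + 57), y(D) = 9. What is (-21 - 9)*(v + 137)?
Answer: -45215/11 ≈ -4110.5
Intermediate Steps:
v = 1/66 (v = 1/(9 + 57) = 1/66 ≈ 0.015152)
(-21 - 9)*(v + 137) = (-21 - 9)*(1/66 + 137) = -30*9043/66 = -45215/11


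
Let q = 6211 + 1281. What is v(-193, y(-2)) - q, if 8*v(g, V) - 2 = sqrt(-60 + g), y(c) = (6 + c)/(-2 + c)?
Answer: -29967/4 + I*sqrt(253)/8 ≈ -7491.8 + 1.9882*I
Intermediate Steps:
y(c) = (6 + c)/(-2 + c)
q = 7492
v(g, V) = 1/4 + sqrt(-60 + g)/8
v(-193, y(-2)) - q = (1/4 + sqrt(-60 - 193)/8) - 1*7492 = (1/4 + sqrt(-253)/8) - 7492 = (1/4 + (I*sqrt(253))/8) - 7492 = (1/4 + I*sqrt(253)/8) - 7492 = -29967/4 + I*sqrt(253)/8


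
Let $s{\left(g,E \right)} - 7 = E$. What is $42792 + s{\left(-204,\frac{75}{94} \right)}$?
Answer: $\frac{4023181}{94} \approx 42800.0$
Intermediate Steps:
$s{\left(g,E \right)} = 7 + E$
$42792 + s{\left(-204,\frac{75}{94} \right)} = 42792 + \left(7 + \frac{75}{94}\right) = 42792 + \frac{733}{94} = \frac{4023181}{94}$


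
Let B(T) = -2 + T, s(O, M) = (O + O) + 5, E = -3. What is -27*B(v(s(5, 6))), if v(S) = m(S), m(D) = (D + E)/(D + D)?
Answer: 216/5 ≈ 43.200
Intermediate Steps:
s(O, M) = 5 + 2*O (s(O, M) = 2*O + 5 = 5 + 2*O)
m(D) = (-3 + D)/(2*D) (m(D) = (D - 3)/(D + D) = (-3 + D)/((2*D)) = (-3 + D)*(1/(2*D)) = (-3 + D)/(2*D))
v(S) = (-3 + S)/(2*S)
-27*B(v(s(5, 6))) = -27*(-2 + (-3 + (5 + 2*5))/(2*(5 + 2*5))) = -27*(-2 + (-3 + (5 + 10))/(2*(5 + 10))) = -27*(-2 + (1/2)*(-3 + 15)/15) = -27*(-2 + (1/2)*(1/15)*12) = -27*(-2 + 2/5) = -27*(-8/5) = 216/5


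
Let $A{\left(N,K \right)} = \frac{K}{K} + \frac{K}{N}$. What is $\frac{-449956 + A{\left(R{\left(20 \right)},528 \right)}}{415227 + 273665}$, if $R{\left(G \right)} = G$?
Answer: $- \frac{2249643}{3444460} \approx -0.65312$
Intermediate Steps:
$A{\left(N,K \right)} = 1 + \frac{K}{N}$
$\frac{-449956 + A{\left(R{\left(20 \right)},528 \right)}}{415227 + 273665} = \frac{-449956 + \frac{528 + 20}{20}}{415227 + 273665} = \frac{-449956 + \frac{1}{20} \cdot 548}{688892} = \left(-449956 + \frac{137}{5}\right) \frac{1}{688892} = \left(- \frac{2249643}{5}\right) \frac{1}{688892} = - \frac{2249643}{3444460}$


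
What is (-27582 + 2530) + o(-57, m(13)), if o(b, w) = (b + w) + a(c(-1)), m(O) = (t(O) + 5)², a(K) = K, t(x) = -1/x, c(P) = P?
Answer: -4239494/169 ≈ -25086.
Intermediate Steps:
m(O) = (5 - 1/O)² (m(O) = (-1/O + 5)² = (5 - 1/O)²)
o(b, w) = -1 + b + w (o(b, w) = (b + w) - 1 = -1 + b + w)
(-27582 + 2530) + o(-57, m(13)) = (-27582 + 2530) + (-1 - 57 + (-1 + 5*13)²/13²) = -25052 + (-1 - 57 + (-1 + 65)²/169) = -25052 + (-1 - 57 + (1/169)*64²) = -25052 + (-1 - 57 + (1/169)*4096) = -25052 + (-1 - 57 + 4096/169) = -25052 - 5706/169 = -4239494/169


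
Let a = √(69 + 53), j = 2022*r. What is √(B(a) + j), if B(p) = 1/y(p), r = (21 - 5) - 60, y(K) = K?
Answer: √(-1324199712 + 122*√122)/122 ≈ 298.27*I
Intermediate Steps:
r = -44 (r = 16 - 60 = -44)
j = -88968 (j = 2022*(-44) = -88968)
a = √122 ≈ 11.045
B(p) = 1/p
√(B(a) + j) = √(1/(√122) - 88968) = √(√122/122 - 88968) = √(-88968 + √122/122)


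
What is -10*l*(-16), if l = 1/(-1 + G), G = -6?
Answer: -160/7 ≈ -22.857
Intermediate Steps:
l = -1/7 (l = 1/(-1 - 6) = 1/(-7) = -1/7 ≈ -0.14286)
-10*l*(-16) = -10*(-1/7)*(-16) = (10/7)*(-16) = -160/7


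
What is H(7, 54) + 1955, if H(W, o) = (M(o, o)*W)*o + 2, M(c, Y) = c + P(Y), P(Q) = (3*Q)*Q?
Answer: 3329113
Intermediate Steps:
P(Q) = 3*Q²
M(c, Y) = c + 3*Y²
H(W, o) = 2 + W*o*(o + 3*o²) (H(W, o) = ((o + 3*o²)*W)*o + 2 = (W*(o + 3*o²))*o + 2 = W*o*(o + 3*o²) + 2 = 2 + W*o*(o + 3*o²))
H(7, 54) + 1955 = (2 + 7*54²*(1 + 3*54)) + 1955 = (2 + 7*2916*(1 + 162)) + 1955 = (2 + 7*2916*163) + 1955 = (2 + 3327156) + 1955 = 3327158 + 1955 = 3329113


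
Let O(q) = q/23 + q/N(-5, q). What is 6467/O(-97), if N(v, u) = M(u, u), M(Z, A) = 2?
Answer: -297482/2425 ≈ -122.67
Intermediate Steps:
N(v, u) = 2
O(q) = 25*q/46 (O(q) = q/23 + q/2 = 25*q/46)
6467/O(-97) = 6467/(((25/46)*(-97))) = 6467/(-2425/46) = 6467*(-46/2425) = -297482/2425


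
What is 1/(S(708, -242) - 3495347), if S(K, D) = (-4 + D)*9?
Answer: -1/3497561 ≈ -2.8591e-7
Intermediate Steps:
S(K, D) = -36 + 9*D
1/(S(708, -242) - 3495347) = 1/((-36 + 9*(-242)) - 3495347) = 1/((-36 - 2178) - 3495347) = 1/(-2214 - 3495347) = 1/(-3497561) = -1/3497561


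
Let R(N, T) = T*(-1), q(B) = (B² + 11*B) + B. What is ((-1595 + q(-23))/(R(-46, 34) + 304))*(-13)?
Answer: 8723/135 ≈ 64.615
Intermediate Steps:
q(B) = B² + 12*B
R(N, T) = -T
((-1595 + q(-23))/(R(-46, 34) + 304))*(-13) = ((-1595 - 23*(12 - 23))/(-1*34 + 304))*(-13) = ((-1595 - 23*(-11))/(-34 + 304))*(-13) = ((-1595 + 253)/270)*(-13) = -1342*1/270*(-13) = -671/135*(-13) = 8723/135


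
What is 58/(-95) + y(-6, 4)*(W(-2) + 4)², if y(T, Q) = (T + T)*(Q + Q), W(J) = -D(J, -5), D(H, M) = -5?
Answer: -738778/95 ≈ -7776.6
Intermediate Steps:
W(J) = 5 (W(J) = -1*(-5) = 5)
y(T, Q) = 4*Q*T (y(T, Q) = (2*T)*(2*Q) = 4*Q*T)
58/(-95) + y(-6, 4)*(W(-2) + 4)² = 58/(-95) + (4*4*(-6))*(5 + 4)² = 58*(-1/95) - 96*9² = -58/95 - 96*81 = -58/95 - 7776 = -738778/95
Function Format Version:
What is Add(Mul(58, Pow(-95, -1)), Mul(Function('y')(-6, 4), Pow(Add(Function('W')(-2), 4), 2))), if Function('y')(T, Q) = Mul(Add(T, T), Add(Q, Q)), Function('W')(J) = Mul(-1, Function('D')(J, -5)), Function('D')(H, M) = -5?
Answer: Rational(-738778, 95) ≈ -7776.6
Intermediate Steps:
Function('W')(J) = 5 (Function('W')(J) = Mul(-1, -5) = 5)
Function('y')(T, Q) = Mul(4, Q, T) (Function('y')(T, Q) = Mul(Mul(2, T), Mul(2, Q)) = Mul(4, Q, T))
Add(Mul(58, Pow(-95, -1)), Mul(Function('y')(-6, 4), Pow(Add(Function('W')(-2), 4), 2))) = Add(Mul(58, Pow(-95, -1)), Mul(Mul(4, 4, -6), Pow(Add(5, 4), 2))) = Add(Mul(58, Rational(-1, 95)), Mul(-96, Pow(9, 2))) = Add(Rational(-58, 95), Mul(-96, 81)) = Add(Rational(-58, 95), -7776) = Rational(-738778, 95)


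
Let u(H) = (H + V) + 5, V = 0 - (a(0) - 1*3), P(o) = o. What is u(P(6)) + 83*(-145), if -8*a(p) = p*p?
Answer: -12021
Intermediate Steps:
a(p) = -p²/8 (a(p) = -p*p/8 = -p²/8)
V = 3 (V = 0 - (-⅛*0² - 1*3) = 0 - (-⅛*0 - 3) = 0 - (0 - 3) = 0 - 1*(-3) = 0 + 3 = 3)
u(H) = 8 + H (u(H) = (H + 3) + 5 = (3 + H) + 5 = 8 + H)
u(P(6)) + 83*(-145) = (8 + 6) + 83*(-145) = 14 - 12035 = -12021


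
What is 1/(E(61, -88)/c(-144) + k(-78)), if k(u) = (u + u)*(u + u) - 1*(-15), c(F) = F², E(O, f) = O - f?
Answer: 20736/504942485 ≈ 4.1066e-5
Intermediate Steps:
k(u) = 15 + 4*u² (k(u) = (2*u)*(2*u) + 15 = 4*u² + 15 = 15 + 4*u²)
1/(E(61, -88)/c(-144) + k(-78)) = 1/((61 - 1*(-88))/((-144)²) + (15 + 4*(-78)²)) = 1/((61 + 88)/20736 + (15 + 4*6084)) = 1/(149*(1/20736) + (15 + 24336)) = 1/(149/20736 + 24351) = 1/(504942485/20736) = 20736/504942485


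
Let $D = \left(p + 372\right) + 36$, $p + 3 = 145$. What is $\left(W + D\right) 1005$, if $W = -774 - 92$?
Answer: $-317580$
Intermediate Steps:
$W = -866$ ($W = -774 - 92 = -866$)
$p = 142$ ($p = -3 + 145 = 142$)
$D = 550$ ($D = \left(142 + 372\right) + 36 = 514 + 36 = 550$)
$\left(W + D\right) 1005 = \left(-866 + 550\right) 1005 = \left(-316\right) 1005 = -317580$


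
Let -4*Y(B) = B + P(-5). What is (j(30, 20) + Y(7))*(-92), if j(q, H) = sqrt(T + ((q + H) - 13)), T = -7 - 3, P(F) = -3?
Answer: 92 - 276*sqrt(3) ≈ -386.05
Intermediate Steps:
T = -10
j(q, H) = sqrt(-23 + H + q) (j(q, H) = sqrt(-10 + ((q + H) - 13)) = sqrt(-10 + ((H + q) - 13)) = sqrt(-10 + (-13 + H + q)) = sqrt(-23 + H + q))
Y(B) = 3/4 - B/4 (Y(B) = -(B - 3)/4 = -(-3 + B)/4 = 3/4 - B/4)
(j(30, 20) + Y(7))*(-92) = (sqrt(-23 + 20 + 30) + (3/4 - 1/4*7))*(-92) = (sqrt(27) + (3/4 - 7/4))*(-92) = (3*sqrt(3) - 1)*(-92) = (-1 + 3*sqrt(3))*(-92) = 92 - 276*sqrt(3)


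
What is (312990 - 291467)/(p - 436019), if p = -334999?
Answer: -21523/771018 ≈ -0.027915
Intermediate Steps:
(312990 - 291467)/(p - 436019) = (312990 - 291467)/(-334999 - 436019) = 21523/(-771018) = 21523*(-1/771018) = -21523/771018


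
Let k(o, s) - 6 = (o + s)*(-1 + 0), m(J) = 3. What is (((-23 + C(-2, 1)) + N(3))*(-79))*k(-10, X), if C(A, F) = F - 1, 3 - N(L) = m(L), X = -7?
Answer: 41791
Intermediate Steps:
N(L) = 0 (N(L) = 3 - 1*3 = 3 - 3 = 0)
C(A, F) = -1 + F
k(o, s) = 6 - o - s (k(o, s) = 6 + (o + s)*(-1 + 0) = 6 + (o + s)*(-1) = 6 + (-o - s) = 6 - o - s)
(((-23 + C(-2, 1)) + N(3))*(-79))*k(-10, X) = (((-23 + (-1 + 1)) + 0)*(-79))*(6 - 1*(-10) - 1*(-7)) = (((-23 + 0) + 0)*(-79))*(6 + 10 + 7) = ((-23 + 0)*(-79))*23 = -23*(-79)*23 = 1817*23 = 41791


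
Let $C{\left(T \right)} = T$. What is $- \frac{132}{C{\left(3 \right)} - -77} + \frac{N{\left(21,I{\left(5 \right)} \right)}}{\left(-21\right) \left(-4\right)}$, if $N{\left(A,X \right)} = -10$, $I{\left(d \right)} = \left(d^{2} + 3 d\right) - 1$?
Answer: $- \frac{743}{420} \approx -1.769$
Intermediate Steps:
$I{\left(d \right)} = -1 + d^{2} + 3 d$
$- \frac{132}{C{\left(3 \right)} - -77} + \frac{N{\left(21,I{\left(5 \right)} \right)}}{\left(-21\right) \left(-4\right)} = - \frac{132}{3 - -77} - \frac{10}{\left(-21\right) \left(-4\right)} = - \frac{132}{3 + 77} - \frac{10}{84} = - \frac{132}{80} - \frac{5}{42} = \left(-132\right) \frac{1}{80} - \frac{5}{42} = - \frac{33}{20} - \frac{5}{42} = - \frac{743}{420}$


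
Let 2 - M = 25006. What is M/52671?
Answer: -25004/52671 ≈ -0.47472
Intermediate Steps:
M = -25004 (M = 2 - 1*25006 = 2 - 25006 = -25004)
M/52671 = -25004/52671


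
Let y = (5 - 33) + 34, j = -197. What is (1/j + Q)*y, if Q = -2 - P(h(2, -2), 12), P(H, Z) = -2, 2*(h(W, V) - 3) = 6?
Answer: -6/197 ≈ -0.030457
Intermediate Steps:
h(W, V) = 6 (h(W, V) = 3 + (½)*6 = 3 + 3 = 6)
y = 6 (y = -28 + 34 = 6)
Q = 0 (Q = -2 - 1*(-2) = -2 + 2 = 0)
(1/j + Q)*y = (1/(-197) + 0)*6 = (-1/197 + 0)*6 = -1/197*6 = -6/197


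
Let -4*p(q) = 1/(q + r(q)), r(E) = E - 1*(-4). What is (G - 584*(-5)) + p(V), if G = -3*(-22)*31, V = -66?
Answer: 2542593/512 ≈ 4966.0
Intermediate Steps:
r(E) = 4 + E (r(E) = E + 4 = 4 + E)
G = 2046 (G = 66*31 = 2046)
p(q) = -1/(4*(4 + 2*q)) (p(q) = -1/(4*(q + (4 + q))) = -1/(4*(4 + 2*q)))
(G - 584*(-5)) + p(V) = (2046 - 584*(-5)) - 1/(16 + 8*(-66)) = (2046 + 2920) - 1/(16 - 528) = 4966 - 1/(-512) = 4966 - 1*(-1/512) = 4966 + 1/512 = 2542593/512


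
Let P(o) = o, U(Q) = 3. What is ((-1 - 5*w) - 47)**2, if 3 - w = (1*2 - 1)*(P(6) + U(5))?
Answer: 324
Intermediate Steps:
w = -6 (w = 3 - (1*2 - 1)*(6 + 3) = 3 - (2 - 1)*9 = 3 - 9 = -6)
((-1 - 5*w) - 47)**2 = ((-1 - 5*(-6)) - 47)**2 = ((-1 + 30) - 47)**2 = (29 - 47)**2 = (-18)**2 = 324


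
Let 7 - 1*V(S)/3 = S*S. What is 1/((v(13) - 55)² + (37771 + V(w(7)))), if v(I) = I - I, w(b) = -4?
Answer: 1/40769 ≈ 2.4528e-5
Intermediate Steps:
V(S) = 21 - 3*S² (V(S) = 21 - 3*S*S = 21 - 3*S²)
v(I) = 0
1/((v(13) - 55)² + (37771 + V(w(7)))) = 1/((0 - 55)² + (37771 + (21 - 3*(-4)²))) = 1/((-55)² + (37771 + (21 - 3*16))) = 1/(3025 + (37771 + (21 - 48))) = 1/(3025 + (37771 - 27)) = 1/(3025 + 37744) = 1/40769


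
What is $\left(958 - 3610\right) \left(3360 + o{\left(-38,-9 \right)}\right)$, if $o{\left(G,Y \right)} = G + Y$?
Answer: $-8786076$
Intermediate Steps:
$\left(958 - 3610\right) \left(3360 + o{\left(-38,-9 \right)}\right) = \left(958 - 3610\right) \left(3360 - 47\right) = - 2652 \left(3360 - 47\right) = \left(-2652\right) 3313 = -8786076$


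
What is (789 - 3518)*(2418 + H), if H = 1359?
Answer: -10307433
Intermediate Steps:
(789 - 3518)*(2418 + H) = (789 - 3518)*(2418 + 1359) = -2729*3777 = -10307433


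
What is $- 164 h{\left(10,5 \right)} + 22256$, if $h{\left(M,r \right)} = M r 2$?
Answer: $5856$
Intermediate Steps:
$h{\left(M,r \right)} = 2 M r$
$- 164 h{\left(10,5 \right)} + 22256 = - 164 \cdot 2 \cdot 10 \cdot 5 + 22256 = \left(-164\right) 100 + 22256 = -16400 + 22256 = 5856$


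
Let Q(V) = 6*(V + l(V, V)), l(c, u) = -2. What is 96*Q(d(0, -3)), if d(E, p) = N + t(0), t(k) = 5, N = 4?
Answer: 4032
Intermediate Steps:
d(E, p) = 9 (d(E, p) = 4 + 5 = 9)
Q(V) = -12 + 6*V (Q(V) = 6*(V - 2) = 6*(-2 + V) = -12 + 6*V)
96*Q(d(0, -3)) = 96*(-12 + 6*9) = 96*(-12 + 54) = 96*42 = 4032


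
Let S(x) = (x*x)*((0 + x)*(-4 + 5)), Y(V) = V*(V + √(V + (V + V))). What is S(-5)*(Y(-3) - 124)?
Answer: 14375 + 1125*I ≈ 14375.0 + 1125.0*I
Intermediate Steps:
Y(V) = V*(V + √3*√V) (Y(V) = V*(V + √(V + 2*V)) = V*(V + √(3*V)) = V*(V + √3*√V))
S(x) = x³ (S(x) = x²*(x*1) = x²*x = x³)
S(-5)*(Y(-3) - 124) = (-5)³*(((-3)² + √3*(-3)^(3/2)) - 124) = -125*((9 + √3*(-3*I*√3)) - 124) = -125*((9 - 9*I) - 124) = -125*(-115 - 9*I) = 14375 + 1125*I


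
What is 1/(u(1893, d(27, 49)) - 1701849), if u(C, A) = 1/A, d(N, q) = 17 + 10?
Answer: -27/45949922 ≈ -5.8760e-7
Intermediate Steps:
d(N, q) = 27
1/(u(1893, d(27, 49)) - 1701849) = 1/(1/27 - 1701849) = 1/(-45949922/27) = -27/45949922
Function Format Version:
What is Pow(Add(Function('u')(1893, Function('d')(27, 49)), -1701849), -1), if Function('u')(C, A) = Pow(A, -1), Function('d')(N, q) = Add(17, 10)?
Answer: Rational(-27, 45949922) ≈ -5.8760e-7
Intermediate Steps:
Function('d')(N, q) = 27
Pow(Add(Function('u')(1893, Function('d')(27, 49)), -1701849), -1) = Pow(Add(Pow(27, -1), -1701849), -1) = Pow(Add(Rational(1, 27), -1701849), -1) = Pow(Rational(-45949922, 27), -1) = Rational(-27, 45949922)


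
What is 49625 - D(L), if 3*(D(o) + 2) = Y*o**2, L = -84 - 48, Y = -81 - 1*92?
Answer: 1054411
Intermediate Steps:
Y = -173 (Y = -81 - 92 = -173)
L = -132
D(o) = -2 - 173*o**2/3 (D(o) = -2 + (-173*o**2)/3 = -2 - 173*o**2/3)
49625 - D(L) = 49625 - (-2 - 173/3*(-132)**2) = 49625 - (-2 - 173/3*17424) = 49625 - (-2 - 1004784) = 49625 - 1*(-1004786) = 49625 + 1004786 = 1054411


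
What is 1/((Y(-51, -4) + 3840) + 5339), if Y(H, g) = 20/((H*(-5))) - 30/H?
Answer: 3/27539 ≈ 0.00010894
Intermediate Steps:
Y(H, g) = -34/H (Y(H, g) = 20/((-5*H)) - 30/H = 20*(-1/(5*H)) - 30/H = -4/H - 30/H = -34/H)
1/((Y(-51, -4) + 3840) + 5339) = 1/((-34/(-51) + 3840) + 5339) = 1/((-34*(-1/51) + 3840) + 5339) = 1/((⅔ + 3840) + 5339) = 1/(11522/3 + 5339) = 1/(27539/3) = 3/27539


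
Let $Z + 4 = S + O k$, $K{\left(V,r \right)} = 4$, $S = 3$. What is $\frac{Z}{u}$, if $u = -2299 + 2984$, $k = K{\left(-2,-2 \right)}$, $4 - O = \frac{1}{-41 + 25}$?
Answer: $\frac{61}{2740} \approx 0.022263$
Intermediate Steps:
$O = \frac{65}{16}$ ($O = 4 - \frac{1}{-41 + 25} = 4 - \frac{1}{-16} = 4 - - \frac{1}{16} = 4 + \frac{1}{16} = \frac{65}{16} \approx 4.0625$)
$k = 4$
$u = 685$
$Z = \frac{61}{4}$ ($Z = -4 + \left(3 + \frac{65}{16} \cdot 4\right) = -4 + \left(3 + \frac{65}{4}\right) = -4 + \frac{77}{4} = \frac{61}{4} \approx 15.25$)
$\frac{Z}{u} = \frac{61}{4 \cdot 685} = \frac{61}{4} \cdot \frac{1}{685} = \frac{61}{2740}$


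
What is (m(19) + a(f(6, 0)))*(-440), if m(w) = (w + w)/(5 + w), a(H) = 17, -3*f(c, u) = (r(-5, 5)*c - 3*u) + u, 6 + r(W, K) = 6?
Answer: -24530/3 ≈ -8176.7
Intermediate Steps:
r(W, K) = 0 (r(W, K) = -6 + 6 = 0)
f(c, u) = 2*u/3 (f(c, u) = -((0*c - 3*u) + u)/3 = -((0 - 3*u) + u)/3 = -(-3*u + u)/3 = -(-2)*u/3 = 2*u/3)
m(w) = 2*w/(5 + w) (m(w) = (2*w)/(5 + w) = 2*w/(5 + w))
(m(19) + a(f(6, 0)))*(-440) = (2*19/(5 + 19) + 17)*(-440) = (2*19/24 + 17)*(-440) = (2*19*(1/24) + 17)*(-440) = (19/12 + 17)*(-440) = (223/12)*(-440) = -24530/3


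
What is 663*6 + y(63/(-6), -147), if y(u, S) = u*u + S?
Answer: 15765/4 ≈ 3941.3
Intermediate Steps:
y(u, S) = S + u² (y(u, S) = u² + S = S + u²)
663*6 + y(63/(-6), -147) = 663*6 + (-147 + (63/(-6))²) = 3978 + (-147 + (63*(-⅙))²) = 3978 + (-147 + (-21/2)²) = 3978 + (-147 + 441/4) = 3978 - 147/4 = 15765/4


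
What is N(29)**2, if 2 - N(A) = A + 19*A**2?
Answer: 256192036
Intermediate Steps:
N(A) = 2 - A - 19*A**2 (N(A) = 2 - (A + 19*A**2) = 2 + (-A - 19*A**2) = 2 - A - 19*A**2)
N(29)**2 = (2 - 1*29 - 19*29**2)**2 = (2 - 29 - 19*841)**2 = (2 - 29 - 15979)**2 = (-16006)**2 = 256192036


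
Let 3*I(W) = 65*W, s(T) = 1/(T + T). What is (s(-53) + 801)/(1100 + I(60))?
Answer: 16981/50880 ≈ 0.33375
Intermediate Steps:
s(T) = 1/(2*T)
I(W) = 65*W/3 (I(W) = (65*W)/3 = 65*W/3)
(s(-53) + 801)/(1100 + I(60)) = ((½)/(-53) + 801)/(1100 + (65/3)*60) = ((½)*(-1/53) + 801)/(1100 + 1300) = (-1/106 + 801)/2400 = (84905/106)*(1/2400) = 16981/50880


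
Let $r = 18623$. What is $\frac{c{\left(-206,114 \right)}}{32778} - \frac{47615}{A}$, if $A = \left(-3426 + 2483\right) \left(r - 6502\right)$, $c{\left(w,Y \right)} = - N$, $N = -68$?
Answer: $\frac{1168985737}{187327958067} \approx 0.0062403$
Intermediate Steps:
$c{\left(w,Y \right)} = 68$ ($c{\left(w,Y \right)} = \left(-1\right) \left(-68\right) = 68$)
$A = -11430103$ ($A = \left(-3426 + 2483\right) \left(18623 - 6502\right) = \left(-943\right) 12121 = -11430103$)
$\frac{c{\left(-206,114 \right)}}{32778} - \frac{47615}{A} = \frac{68}{32778} - \frac{47615}{-11430103} = 68 \cdot \frac{1}{32778} - - \frac{47615}{11430103} = \frac{34}{16389} + \frac{47615}{11430103} = \frac{1168985737}{187327958067}$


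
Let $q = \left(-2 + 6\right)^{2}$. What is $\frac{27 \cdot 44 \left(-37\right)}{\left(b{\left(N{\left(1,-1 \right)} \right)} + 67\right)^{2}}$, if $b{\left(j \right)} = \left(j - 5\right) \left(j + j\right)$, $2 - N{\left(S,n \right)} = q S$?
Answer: $- \frac{43956}{358801} \approx -0.12251$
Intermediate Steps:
$q = 16$ ($q = 4^{2} = 16$)
$N{\left(S,n \right)} = 2 - 16 S$
$b{\left(j \right)} = 2 j \left(-5 + j\right)$ ($b{\left(j \right)} = \left(-5 + j\right) 2 j = 2 j \left(-5 + j\right)$)
$\frac{27 \cdot 44 \left(-37\right)}{\left(b{\left(N{\left(1,-1 \right)} \right)} + 67\right)^{2}} = \frac{27 \cdot 44 \left(-37\right)}{\left(2 \left(2 - 16\right) \left(-5 + \left(2 - 16\right)\right) + 67\right)^{2}} = \frac{1188 \left(-37\right)}{\left(2 \left(2 - 16\right) \left(-5 + \left(2 - 16\right)\right) + 67\right)^{2}} = - \frac{43956}{\left(2 \left(-14\right) \left(-5 - 14\right) + 67\right)^{2}} = - \frac{43956}{\left(2 \left(-14\right) \left(-19\right) + 67\right)^{2}} = - \frac{43956}{\left(532 + 67\right)^{2}} = - \frac{43956}{599^{2}} = - \frac{43956}{358801}$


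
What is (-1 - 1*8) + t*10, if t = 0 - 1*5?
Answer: -59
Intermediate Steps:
t = -5 (t = 0 - 5 = -5)
(-1 - 1*8) + t*10 = (-1 - 1*8) - 5*10 = (-1 - 8) - 50 = -9 - 50 = -59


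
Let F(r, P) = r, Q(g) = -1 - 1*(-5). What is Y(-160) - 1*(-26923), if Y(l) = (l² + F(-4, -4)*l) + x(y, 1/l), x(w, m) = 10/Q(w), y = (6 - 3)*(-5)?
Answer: 106331/2 ≈ 53166.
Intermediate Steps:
y = -15 (y = 3*(-5) = -15)
Q(g) = 4 (Q(g) = -1 + 5 = 4)
x(w, m) = 5/2 (x(w, m) = 10/4 = 10*(¼) = 5/2)
Y(l) = 5/2 + l² - 4*l (Y(l) = (l² - 4*l) + 5/2 = 5/2 + l² - 4*l)
Y(-160) - 1*(-26923) = (5/2 + (-160)² - 4*(-160)) - 1*(-26923) = (5/2 + 25600 + 640) + 26923 = 52485/2 + 26923 = 106331/2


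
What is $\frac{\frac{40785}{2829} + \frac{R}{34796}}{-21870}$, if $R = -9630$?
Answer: $- \frac{46397053}{71761217436} \approx -0.00064655$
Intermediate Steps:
$\frac{\frac{40785}{2829} + \frac{R}{34796}}{-21870} = \frac{\frac{40785}{2829} - \frac{9630}{34796}}{-21870} = \left(40785 \cdot \frac{1}{2829} - \frac{4815}{17398}\right) \left(- \frac{1}{21870}\right) = \left(\frac{13595}{943} - \frac{4815}{17398}\right) \left(- \frac{1}{21870}\right) = \frac{231985265}{16406314} \left(- \frac{1}{21870}\right) = - \frac{46397053}{71761217436}$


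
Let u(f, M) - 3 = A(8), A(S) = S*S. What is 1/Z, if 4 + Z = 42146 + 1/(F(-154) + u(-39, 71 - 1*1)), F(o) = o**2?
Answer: 23783/1002263187 ≈ 2.3729e-5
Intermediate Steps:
A(S) = S**2
u(f, M) = 67 (u(f, M) = 3 + 8**2 = 3 + 64 = 67)
Z = 1002263187/23783 (Z = -4 + (42146 + 1/((-154)**2 + 67)) = -4 + (42146 + 1/(23716 + 67)) = -4 + (42146 + 1/23783) = -4 + 1002358319/23783 = 1002263187/23783 ≈ 42142.)
1/Z = 1/(1002263187/23783) = 23783/1002263187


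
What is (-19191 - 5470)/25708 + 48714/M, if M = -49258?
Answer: -1233545525/633162332 ≈ -1.9482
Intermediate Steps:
(-19191 - 5470)/25708 + 48714/M = (-19191 - 5470)/25708 + 48714/(-49258) = -24661*1/25708 + 48714*(-1/49258) = -24661/25708 - 24357/24629 = -1233545525/633162332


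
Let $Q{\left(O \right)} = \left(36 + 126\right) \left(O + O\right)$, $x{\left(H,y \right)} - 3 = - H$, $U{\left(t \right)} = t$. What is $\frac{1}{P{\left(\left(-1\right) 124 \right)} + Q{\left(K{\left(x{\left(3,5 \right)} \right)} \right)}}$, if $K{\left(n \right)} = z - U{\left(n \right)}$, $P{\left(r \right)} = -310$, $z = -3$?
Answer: $- \frac{1}{1282} \approx -0.00078003$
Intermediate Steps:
$x{\left(H,y \right)} = 3 - H$
$K{\left(n \right)} = -3 - n$
$Q{\left(O \right)} = 324 O$ ($Q{\left(O \right)} = 162 \cdot 2 O = 324 O$)
$\frac{1}{P{\left(\left(-1\right) 124 \right)} + Q{\left(K{\left(x{\left(3,5 \right)} \right)} \right)}} = \frac{1}{-310 + 324 \left(-3 - \left(3 - 3\right)\right)} = \frac{1}{-310 + 324 \left(-3 - 0\right)} = \frac{1}{-310 + 324 \left(-3 + 0\right)} = \frac{1}{-310 + 324 \left(-3\right)} = \frac{1}{-310 - 972} = \frac{1}{-1282} = - \frac{1}{1282}$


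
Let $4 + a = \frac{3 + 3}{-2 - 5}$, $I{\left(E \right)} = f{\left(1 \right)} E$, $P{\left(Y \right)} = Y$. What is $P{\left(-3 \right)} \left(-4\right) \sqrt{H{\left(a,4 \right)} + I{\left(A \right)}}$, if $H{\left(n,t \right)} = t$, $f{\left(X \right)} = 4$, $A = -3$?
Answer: $24 i \sqrt{2} \approx 33.941 i$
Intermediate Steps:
$I{\left(E \right)} = 4 E$
$a = - \frac{34}{7}$ ($a = -4 + \frac{3 + 3}{-2 - 5} = -4 + \frac{6}{-7} = -4 + 6 \left(- \frac{1}{7}\right) = -4 - \frac{6}{7} = - \frac{34}{7} \approx -4.8571$)
$P{\left(-3 \right)} \left(-4\right) \sqrt{H{\left(a,4 \right)} + I{\left(A \right)}} = \left(-3\right) \left(-4\right) \sqrt{4 + 4 \left(-3\right)} = 12 \sqrt{4 - 12} = 12 \sqrt{-8} = 12 \cdot 2 i \sqrt{2} = 24 i \sqrt{2}$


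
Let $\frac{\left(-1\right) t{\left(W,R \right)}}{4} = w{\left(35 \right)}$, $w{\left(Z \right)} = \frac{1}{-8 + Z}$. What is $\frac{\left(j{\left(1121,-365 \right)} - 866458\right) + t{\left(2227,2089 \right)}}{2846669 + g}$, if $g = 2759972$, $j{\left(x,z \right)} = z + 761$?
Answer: $- \frac{23383678}{151379307} \approx -0.15447$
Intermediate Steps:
$t{\left(W,R \right)} = - \frac{4}{27}$ ($t{\left(W,R \right)} = - \frac{4}{-8 + 35} = - \frac{4}{27}$)
$j{\left(x,z \right)} = 761 + z$
$\frac{\left(j{\left(1121,-365 \right)} - 866458\right) + t{\left(2227,2089 \right)}}{2846669 + g} = \frac{\left(\left(761 - 365\right) - 866458\right) - \frac{4}{27}}{2846669 + 2759972} = \frac{\left(396 - 866458\right) - \frac{4}{27}}{5606641} = \left(-866062 - \frac{4}{27}\right) \frac{1}{5606641} = \left(- \frac{23383678}{27}\right) \frac{1}{5606641} = - \frac{23383678}{151379307}$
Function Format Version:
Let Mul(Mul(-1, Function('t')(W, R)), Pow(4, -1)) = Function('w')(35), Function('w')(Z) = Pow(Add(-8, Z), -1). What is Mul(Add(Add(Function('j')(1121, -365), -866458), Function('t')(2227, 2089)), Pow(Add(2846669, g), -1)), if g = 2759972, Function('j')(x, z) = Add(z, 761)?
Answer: Rational(-23383678, 151379307) ≈ -0.15447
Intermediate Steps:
Function('t')(W, R) = Rational(-4, 27) (Function('t')(W, R) = Mul(-4, Pow(Add(-8, 35), -1)) = Mul(-4, Pow(27, -1)) = Mul(-4, Rational(1, 27)) = Rational(-4, 27))
Function('j')(x, z) = Add(761, z)
Mul(Add(Add(Function('j')(1121, -365), -866458), Function('t')(2227, 2089)), Pow(Add(2846669, g), -1)) = Mul(Add(Add(Add(761, -365), -866458), Rational(-4, 27)), Pow(Add(2846669, 2759972), -1)) = Mul(Add(Add(396, -866458), Rational(-4, 27)), Pow(5606641, -1)) = Mul(Add(-866062, Rational(-4, 27)), Rational(1, 5606641)) = Mul(Rational(-23383678, 27), Rational(1, 5606641)) = Rational(-23383678, 151379307)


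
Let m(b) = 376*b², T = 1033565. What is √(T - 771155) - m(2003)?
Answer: -1508515384 + √262410 ≈ -1.5085e+9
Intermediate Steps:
√(T - 771155) - m(2003) = √(1033565 - 771155) - 376*2003² = √262410 - 376*4012009 = √262410 - 1*1508515384 = √262410 - 1508515384 = -1508515384 + √262410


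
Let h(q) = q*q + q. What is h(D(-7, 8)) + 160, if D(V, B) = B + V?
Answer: 162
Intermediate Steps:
h(q) = q + q**2 (h(q) = q**2 + q = q + q**2)
h(D(-7, 8)) + 160 = (8 - 7)*(1 + (8 - 7)) + 160 = 1*(1 + 1) + 160 = 1*2 + 160 = 2 + 160 = 162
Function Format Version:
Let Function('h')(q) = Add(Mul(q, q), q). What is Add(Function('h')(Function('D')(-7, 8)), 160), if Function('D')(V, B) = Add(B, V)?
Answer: 162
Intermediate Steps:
Function('h')(q) = Add(q, Pow(q, 2)) (Function('h')(q) = Add(Pow(q, 2), q) = Add(q, Pow(q, 2)))
Add(Function('h')(Function('D')(-7, 8)), 160) = Add(Mul(Add(8, -7), Add(1, Add(8, -7))), 160) = Add(Mul(1, Add(1, 1)), 160) = Add(Mul(1, 2), 160) = Add(2, 160) = 162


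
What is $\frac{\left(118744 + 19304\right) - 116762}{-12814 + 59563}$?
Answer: $\frac{21286}{46749} \approx 0.45533$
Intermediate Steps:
$\frac{\left(118744 + 19304\right) - 116762}{-12814 + 59563} = \frac{138048 + \left(-158774 + 42012\right)}{46749} = \left(138048 - 116762\right) \frac{1}{46749} = 21286 \cdot \frac{1}{46749} = \frac{21286}{46749}$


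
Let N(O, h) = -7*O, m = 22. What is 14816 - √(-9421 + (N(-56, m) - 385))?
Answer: 14816 - 3*I*√1046 ≈ 14816.0 - 97.026*I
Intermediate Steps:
14816 - √(-9421 + (N(-56, m) - 385)) = 14816 - √(-9421 + (-7*(-56) - 385)) = 14816 - √(-9421 + (392 - 385)) = 14816 - √(-9421 + 7) = 14816 - √(-9414) = 14816 - 3*I*√1046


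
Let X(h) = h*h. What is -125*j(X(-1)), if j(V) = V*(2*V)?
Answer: -250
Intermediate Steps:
X(h) = h**2
j(V) = 2*V**2
-125*j(X(-1)) = -250*((-1)**2)**2 = -250*1**2 = -250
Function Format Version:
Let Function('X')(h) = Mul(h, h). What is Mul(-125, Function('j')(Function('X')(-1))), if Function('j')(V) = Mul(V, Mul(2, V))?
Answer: -250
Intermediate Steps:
Function('X')(h) = Pow(h, 2)
Function('j')(V) = Mul(2, Pow(V, 2))
Mul(-125, Function('j')(Function('X')(-1))) = Mul(-125, Mul(2, Pow(Pow(-1, 2), 2))) = Mul(-125, Mul(2, Pow(1, 2))) = Mul(-125, Mul(2, 1)) = Mul(-125, 2) = -250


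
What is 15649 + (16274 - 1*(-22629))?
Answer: 54552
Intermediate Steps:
15649 + (16274 - 1*(-22629)) = 15649 + (16274 + 22629) = 15649 + 38903 = 54552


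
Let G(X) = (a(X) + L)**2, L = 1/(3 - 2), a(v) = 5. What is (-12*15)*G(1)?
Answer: -6480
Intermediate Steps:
L = 1 (L = 1/1 = 1)
G(X) = 36 (G(X) = (5 + 1)**2 = 6**2 = 36)
(-12*15)*G(1) = -12*15*36 = -180*36 = -6480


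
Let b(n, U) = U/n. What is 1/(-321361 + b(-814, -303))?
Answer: -814/261587551 ≈ -3.1118e-6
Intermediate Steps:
1/(-321361 + b(-814, -303)) = 1/(-321361 - 303/(-814)) = 1/(-321361 - 303*(-1/814)) = 1/(-321361 + 303/814) = 1/(-261587551/814) = -814/261587551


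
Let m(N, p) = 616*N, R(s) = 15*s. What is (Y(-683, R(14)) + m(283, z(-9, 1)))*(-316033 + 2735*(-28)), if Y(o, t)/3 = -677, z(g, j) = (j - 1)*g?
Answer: -67646042061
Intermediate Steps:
z(g, j) = g*(-1 + j) (z(g, j) = (-1 + j)*g = g*(-1 + j))
Y(o, t) = -2031 (Y(o, t) = 3*(-677) = -2031)
(Y(-683, R(14)) + m(283, z(-9, 1)))*(-316033 + 2735*(-28)) = (-2031 + 616*283)*(-316033 + 2735*(-28)) = (-2031 + 174328)*(-316033 - 76580) = 172297*(-392613) = -67646042061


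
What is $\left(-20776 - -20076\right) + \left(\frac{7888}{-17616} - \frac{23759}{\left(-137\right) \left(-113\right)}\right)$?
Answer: $- \frac{11964997492}{17044581} \approx -701.98$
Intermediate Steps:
$\left(-20776 - -20076\right) + \left(\frac{7888}{-17616} - \frac{23759}{\left(-137\right) \left(-113\right)}\right) = \left(-20776 + 20076\right) + \left(7888 \left(- \frac{1}{17616}\right) - \frac{23759}{15481}\right) = -700 - \frac{33790792}{17044581} = - \frac{11964997492}{17044581}$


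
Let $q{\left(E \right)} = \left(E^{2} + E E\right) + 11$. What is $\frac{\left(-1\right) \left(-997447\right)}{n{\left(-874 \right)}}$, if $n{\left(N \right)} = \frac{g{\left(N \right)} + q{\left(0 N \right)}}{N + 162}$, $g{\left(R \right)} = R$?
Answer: $\frac{710182264}{863} \approx 8.2292 \cdot 10^{5}$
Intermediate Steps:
$q{\left(E \right)} = 11 + 2 E^{2}$ ($q{\left(E \right)} = \left(E^{2} + E^{2}\right) + 11 = 2 E^{2} + 11 = 11 + 2 E^{2}$)
$n{\left(N \right)} = \frac{11 + N}{162 + N}$ ($n{\left(N \right)} = \frac{N + \left(11 + 2 \left(0 N\right)^{2}\right)}{N + 162} = \frac{N + \left(11 + 2 \cdot 0^{2}\right)}{162 + N} = \frac{N + \left(11 + 2 \cdot 0\right)}{162 + N} = \frac{N + \left(11 + 0\right)}{162 + N} = \frac{N + 11}{162 + N} = \frac{11 + N}{162 + N}$)
$\frac{\left(-1\right) \left(-997447\right)}{n{\left(-874 \right)}} = \frac{\left(-1\right) \left(-997447\right)}{\frac{1}{162 - 874} \left(11 - 874\right)} = \frac{997447}{\frac{1}{-712} \left(-863\right)} = \frac{997447}{\left(- \frac{1}{712}\right) \left(-863\right)} = \frac{997447}{\frac{863}{712}} = 997447 \cdot \frac{712}{863} = \frac{710182264}{863}$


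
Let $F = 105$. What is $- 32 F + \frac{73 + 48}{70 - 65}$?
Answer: $- \frac{16679}{5} \approx -3335.8$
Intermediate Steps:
$- 32 F + \frac{73 + 48}{70 - 65} = \left(-32\right) 105 + \frac{73 + 48}{70 - 65} = -3360 + \frac{121}{5} = - \frac{16679}{5}$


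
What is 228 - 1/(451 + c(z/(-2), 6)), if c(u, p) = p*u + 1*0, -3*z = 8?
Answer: 104651/459 ≈ 228.00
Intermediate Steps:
z = -8/3 (z = -⅓*8 = -8/3 ≈ -2.6667)
c(u, p) = p*u (c(u, p) = p*u + 0 = p*u)
228 - 1/(451 + c(z/(-2), 6)) = 228 - 1/(451 + 6*(-8/3/(-2))) = 228 - 1/(451 + 6*(-8/3*(-½))) = 228 - 1/(451 + 6*(4/3)) = 228 - 1/(451 + 8) = 228 - 1/459 = 104651/459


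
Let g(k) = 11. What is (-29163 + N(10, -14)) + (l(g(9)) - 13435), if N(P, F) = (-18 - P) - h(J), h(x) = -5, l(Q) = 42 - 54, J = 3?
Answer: -42633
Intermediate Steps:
l(Q) = -12
N(P, F) = -13 - P (N(P, F) = (-18 - P) - 1*(-5) = (-18 - P) + 5 = -13 - P)
(-29163 + N(10, -14)) + (l(g(9)) - 13435) = (-29163 + (-13 - 1*10)) + (-12 - 13435) = (-29163 + (-13 - 10)) - 13447 = (-29163 - 23) - 13447 = -29186 - 13447 = -42633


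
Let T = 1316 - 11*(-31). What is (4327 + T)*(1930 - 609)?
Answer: 7904864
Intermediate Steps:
T = 1657 (T = 1316 + 341 = 1657)
(4327 + T)*(1930 - 609) = (4327 + 1657)*(1930 - 609) = 5984*1321 = 7904864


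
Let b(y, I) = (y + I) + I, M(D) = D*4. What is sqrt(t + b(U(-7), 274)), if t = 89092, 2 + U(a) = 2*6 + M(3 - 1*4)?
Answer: sqrt(89646) ≈ 299.41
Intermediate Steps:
M(D) = 4*D
U(a) = 6 (U(a) = -2 + (2*6 + 4*(3 - 1*4)) = -2 + (12 + 4*(3 - 4)) = -2 + (12 + 4*(-1)) = -2 + (12 - 4) = -2 + 8 = 6)
b(y, I) = y + 2*I (b(y, I) = (I + y) + I = y + 2*I)
sqrt(t + b(U(-7), 274)) = sqrt(89092 + (6 + 2*274)) = sqrt(89092 + (6 + 548)) = sqrt(89092 + 554) = sqrt(89646)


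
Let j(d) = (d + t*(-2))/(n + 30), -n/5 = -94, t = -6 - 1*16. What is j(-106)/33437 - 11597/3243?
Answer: -96942322783/27109047750 ≈ -3.5760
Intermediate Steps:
t = -22 (t = -6 - 16 = -22)
n = 470 (n = -5*(-94) = 470)
j(d) = 11/125 + d/500 (j(d) = (d - 22*(-2))/(470 + 30) = (d + 44)/500 = (44 + d)*(1/500) = 11/125 + d/500)
j(-106)/33437 - 11597/3243 = (11/125 + (1/500)*(-106))/33437 - 11597/3243 = (11/125 - 53/250)*(1/33437) - 11597*1/3243 = -31/250*1/33437 - 11597/3243 = -31/8359250 - 11597/3243 = -96942322783/27109047750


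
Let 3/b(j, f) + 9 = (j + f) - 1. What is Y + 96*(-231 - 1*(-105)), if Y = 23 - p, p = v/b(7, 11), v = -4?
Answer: -36187/3 ≈ -12062.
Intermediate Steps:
b(j, f) = 3/(-10 + f + j) (b(j, f) = 3/(-9 + ((j + f) - 1)) = 3/(-9 + ((f + j) - 1)) = 3/(-9 + (-1 + f + j)) = 3/(-10 + f + j))
p = -32/3 (p = -4/(3/(-10 + 11 + 7)) = -4/(3/8) = -4/(3*(⅛)) = -4/3/8 = -4*8/3 = -32/3 ≈ -10.667)
Y = 101/3 (Y = 23 - 1*(-32/3) = 23 + 32/3 = 101/3 ≈ 33.667)
Y + 96*(-231 - 1*(-105)) = 101/3 + 96*(-231 - 1*(-105)) = 101/3 + 96*(-231 + 105) = 101/3 + 96*(-126) = 101/3 - 12096 = -36187/3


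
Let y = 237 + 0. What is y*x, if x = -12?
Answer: -2844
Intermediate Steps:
y = 237
y*x = 237*(-12) = -2844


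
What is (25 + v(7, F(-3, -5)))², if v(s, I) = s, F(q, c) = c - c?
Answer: 1024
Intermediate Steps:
F(q, c) = 0
(25 + v(7, F(-3, -5)))² = (25 + 7)² = 32² = 1024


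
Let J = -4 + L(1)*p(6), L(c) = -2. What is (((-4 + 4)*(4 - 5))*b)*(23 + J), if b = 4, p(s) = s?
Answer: 0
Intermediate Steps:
J = -16 (J = -4 - 2*6 = -4 - 12 = -16)
(((-4 + 4)*(4 - 5))*b)*(23 + J) = (((-4 + 4)*(4 - 5))*4)*(23 - 16) = ((0*(-1))*4)*7 = (0*4)*7 = 0*7 = 0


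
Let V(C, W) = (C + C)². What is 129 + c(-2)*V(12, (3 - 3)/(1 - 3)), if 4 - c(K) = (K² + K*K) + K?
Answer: -1023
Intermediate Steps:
c(K) = 4 - K - 2*K² (c(K) = 4 - ((K² + K*K) + K) = 4 - ((K² + K²) + K) = 4 - (2*K² + K) = 4 - (K + 2*K²) = 4 + (-K - 2*K²) = 4 - K - 2*K²)
V(C, W) = 4*C² (V(C, W) = (2*C)² = 4*C²)
129 + c(-2)*V(12, (3 - 3)/(1 - 3)) = 129 + (4 - 1*(-2) - 2*(-2)²)*(4*12²) = 129 + (4 + 2 - 2*4)*(4*144) = 129 + (4 + 2 - 8)*576 = 129 - 2*576 = 129 - 1152 = -1023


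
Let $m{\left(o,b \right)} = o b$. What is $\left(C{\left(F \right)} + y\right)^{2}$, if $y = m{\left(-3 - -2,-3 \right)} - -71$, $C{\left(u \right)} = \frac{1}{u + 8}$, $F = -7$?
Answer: $5625$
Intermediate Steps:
$C{\left(u \right)} = \frac{1}{8 + u}$
$m{\left(o,b \right)} = b o$
$y = 74$ ($y = - 3 \left(-3 - -2\right) - -71 = - 3 \left(-3 + 2\right) + 71 = \left(-3\right) \left(-1\right) + 71 = 3 + 71 = 74$)
$\left(C{\left(F \right)} + y\right)^{2} = \left(\frac{1}{8 - 7} + 74\right)^{2} = \left(1^{-1} + 74\right)^{2} = \left(1 + 74\right)^{2} = 75^{2} = 5625$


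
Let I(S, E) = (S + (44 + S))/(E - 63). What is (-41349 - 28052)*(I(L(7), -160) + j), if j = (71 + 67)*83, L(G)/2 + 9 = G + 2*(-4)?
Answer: -177266671438/223 ≈ -7.9492e+8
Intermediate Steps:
L(G) = -34 + 2*G (L(G) = -18 + 2*(G + 2*(-4)) = -18 + 2*(G - 8) = -18 + 2*(-8 + G) = -18 + (-16 + 2*G) = -34 + 2*G)
j = 11454 (j = 138*83 = 11454)
I(S, E) = (44 + 2*S)/(-63 + E)
(-41349 - 28052)*(I(L(7), -160) + j) = (-41349 - 28052)*(2*(22 + (-34 + 2*7))/(-63 - 160) + 11454) = -69401*(2*(22 + (-34 + 14))/(-223) + 11454) = -69401*(2*(-1/223)*(22 - 20) + 11454) = -69401*(2*(-1/223)*2 + 11454) = -69401*(-4/223 + 11454) = -69401*2554238/223 = -177266671438/223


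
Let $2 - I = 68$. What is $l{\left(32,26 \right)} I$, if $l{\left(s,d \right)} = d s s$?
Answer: $-1757184$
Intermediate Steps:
$I = -66$ ($I = 2 - 68 = -66$)
$l{\left(s,d \right)} = d s^{2}$
$l{\left(32,26 \right)} I = 26 \cdot 32^{2} \left(-66\right) = 26 \cdot 1024 \left(-66\right) = 26624 \left(-66\right) = -1757184$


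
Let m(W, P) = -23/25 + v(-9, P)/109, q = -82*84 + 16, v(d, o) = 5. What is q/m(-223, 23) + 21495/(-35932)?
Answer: 336409308655/42795012 ≈ 7860.9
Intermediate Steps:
q = -6872 (q = -6888 + 16 = -6872)
m(W, P) = -2382/2725 (m(W, P) = -23/25 + 5/109 = -2382/2725)
q/m(-223, 23) + 21495/(-35932) = -6872/(-2382/2725) + 21495/(-35932) = -6872*(-2725/2382) + 21495*(-1/35932) = 9363100/1191 - 21495/35932 = 336409308655/42795012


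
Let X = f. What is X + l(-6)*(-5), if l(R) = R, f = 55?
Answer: 85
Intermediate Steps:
X = 55
X + l(-6)*(-5) = 55 - 6*(-5) = 55 + 30 = 85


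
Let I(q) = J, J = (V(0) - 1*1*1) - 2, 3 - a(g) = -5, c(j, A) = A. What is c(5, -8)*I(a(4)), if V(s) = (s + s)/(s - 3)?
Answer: 24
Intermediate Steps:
a(g) = 8 (a(g) = 3 - 1*(-5) = 3 + 5 = 8)
V(s) = 2*s/(-3 + s) (V(s) = (2*s)/(-3 + s) = 2*s/(-3 + s))
J = -3 (J = (2*0/(-3 + 0) - 1*1*1) - 2 = (2*0/(-3) - 1*1) - 2 = (2*0*(-⅓) - 1) - 2 = (0 - 1) - 2 = -1 - 2 = -3)
I(q) = -3
c(5, -8)*I(a(4)) = -8*(-3) = 24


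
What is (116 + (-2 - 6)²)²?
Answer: 32400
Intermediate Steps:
(116 + (-2 - 6)²)² = (116 + (-8)²)² = (116 + 64)² = 180² = 32400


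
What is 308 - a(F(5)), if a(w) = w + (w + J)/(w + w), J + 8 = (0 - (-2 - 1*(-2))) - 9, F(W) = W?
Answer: 1521/5 ≈ 304.20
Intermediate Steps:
J = -17 (J = -8 + ((0 - (-2 - 1*(-2))) - 9) = -8 + ((0 - (-2 + 2)) - 9) = -8 + ((0 - 1*0) - 9) = -8 + ((0 + 0) - 9) = -8 + (0 - 9) = -8 - 9 = -17)
a(w) = w + (-17 + w)/(2*w) (a(w) = w + (w - 17)/(w + w) = w + (-17 + w)/((2*w)) = w + (-17 + w)*(1/(2*w)) = w + (-17 + w)/(2*w))
308 - a(F(5)) = 308 - (½ + 5 - 17/2/5) = 308 - (½ + 5 - 17/2*⅕) = 308 - (½ + 5 - 17/10) = 308 - 1*19/5 = 308 - 19/5 = 1521/5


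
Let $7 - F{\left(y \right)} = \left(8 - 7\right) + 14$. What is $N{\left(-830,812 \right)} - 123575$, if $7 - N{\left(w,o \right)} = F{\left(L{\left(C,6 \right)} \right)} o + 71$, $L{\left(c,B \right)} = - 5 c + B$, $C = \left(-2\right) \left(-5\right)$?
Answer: $-117143$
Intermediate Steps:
$C = 10$
$L{\left(c,B \right)} = B - 5 c$
$F{\left(y \right)} = -8$ ($F{\left(y \right)} = 7 - \left(\left(8 - 7\right) + 14\right) = 7 - \left(1 + 14\right) = 7 - 15 = -8$)
$N{\left(w,o \right)} = -64 + 8 o$ ($N{\left(w,o \right)} = 7 - \left(- 8 o + 71\right) = 7 - \left(71 - 8 o\right) = 7 + \left(-71 + 8 o\right) = -64 + 8 o$)
$N{\left(-830,812 \right)} - 123575 = \left(-64 + 8 \cdot 812\right) - 123575 = \left(-64 + 6496\right) - 123575 = 6432 - 123575 = -117143$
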